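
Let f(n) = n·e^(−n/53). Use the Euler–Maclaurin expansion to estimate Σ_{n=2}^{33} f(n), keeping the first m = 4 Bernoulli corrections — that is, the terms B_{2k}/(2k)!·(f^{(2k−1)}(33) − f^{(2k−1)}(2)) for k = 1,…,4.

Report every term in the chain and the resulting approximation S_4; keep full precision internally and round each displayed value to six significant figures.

∫_2^33 x·e^(−x/53) dx evaluates to 361.567.
Endpoint term: (f(2) + f(33))/2 = (1.92593 + 17.7053)/2 = 9.81564.
Integral + boundary = 371.383.
k=1: B_{2}/(2)! × [f^{(1)}(33) − f^{(1)}(2)] = 1/12 × (0.202462 − 0.926629) = -0.0603472.
After k=1: 371.322.
k=2: B_{4}/(4)! × [f^{(3)}(33) − f^{(3)}(2)] = −1/720 × (0.000454081 − 0.00101551) = 7.79761e-07.
After k=2: 371.322.
k=3: B_{6}/(6)! × [f^{(5)}(33) − f^{(5)}(2)] = 1/30240 × (2.97645e-07 − 6.05603e-07) = -1.01838e-11.
After k=3: 371.322.
k=4: B_{8}/(8)! × [f^{(7)}(33) − f^{(7)}(2)] = −1/1209600 × (1.54375e-10 − 3.02487e-10) = 1.22447e-16.

S_4 ≈ 371.322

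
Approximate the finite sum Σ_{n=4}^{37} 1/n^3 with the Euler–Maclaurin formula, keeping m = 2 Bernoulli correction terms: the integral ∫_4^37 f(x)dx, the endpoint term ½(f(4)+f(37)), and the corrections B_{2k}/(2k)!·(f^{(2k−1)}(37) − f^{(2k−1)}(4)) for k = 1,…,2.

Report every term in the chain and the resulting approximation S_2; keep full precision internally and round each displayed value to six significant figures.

∫_4^37 1/x^3 dx evaluates to 0.0308848.
Endpoint term: (f(4) + f(37))/2 = (0.0156250 + 1.97422e-05)/2 = 0.00782237.
Integral + boundary = 0.0387071.
Order-1 term: 1/12 · (-1.60072e-06 − (-0.0117188)) = 0.000976429.
After k=1: 0.0396836.
Order-2 term: −1/720 · (-2.33852e-08 − (-0.0146484)) = -2.03450e-05.

S_2 ≈ 0.0396632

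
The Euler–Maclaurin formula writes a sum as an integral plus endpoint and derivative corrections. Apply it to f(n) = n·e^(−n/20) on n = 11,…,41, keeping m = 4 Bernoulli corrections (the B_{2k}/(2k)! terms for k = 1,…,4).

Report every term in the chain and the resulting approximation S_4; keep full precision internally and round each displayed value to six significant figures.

S_4 ≈ 206.432

∫_11^41 x·e^(−x/20) dx evaluates to 200.652.
Endpoint term: (f(11) + f(41))/2 = (6.34645 + 5.27813)/2 = 5.81229.
Running total after boundary: 206.465.
Order-1 term: 1/12 · (-0.135172 − 0.259627) = -0.0328999.
After k=1: 206.432.
Order-2 term: −1/720 · (0.000305745 − 0.00353382) = 4.48343e-06.
After k=2: 206.432.
Order-3 term: 1/30240 · (2.37355e-06 − 1.60464e-05) = -4.52145e-10.
After k=3: 206.432.
Order-4 term: −1/1209600 · (9.95684e-09 − 5.81457e-08) = 3.98387e-14.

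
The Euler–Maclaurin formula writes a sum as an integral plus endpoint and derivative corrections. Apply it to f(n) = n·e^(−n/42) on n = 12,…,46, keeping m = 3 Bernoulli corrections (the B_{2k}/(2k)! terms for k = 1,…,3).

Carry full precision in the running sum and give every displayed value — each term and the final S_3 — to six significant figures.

Integral: ∫_12^46 x·e^(−x/42) dx = 468.186.
Endpoint term: (f(12) + f(46))/2 = (9.01773 + 15.3852)/2 = 12.2014.
So far: 480.388.
Correction k=1: B_{2}/2! · (f^{(1)}(46) − f^{(1)}(12)) = 1/12 · (-0.0318533 − 0.536769) = -0.0473852.
Running total after k=1: 480.341.
Correction k=2: B_{4}/4! · (f^{(3)}(46) − f^{(3)}(12)) = −1/720 · (0.000361149 − 0.00115631) = 1.10439e-06.
Running total after k=2: 480.341.
Correction k=3: B_{6}/6! · (f^{(5)}(46) − f^{(5)}(12)) = 1/30240 · (4.19702e-07 − 1.13850e-06) = -2.37699e-11.

S_3 ≈ 480.341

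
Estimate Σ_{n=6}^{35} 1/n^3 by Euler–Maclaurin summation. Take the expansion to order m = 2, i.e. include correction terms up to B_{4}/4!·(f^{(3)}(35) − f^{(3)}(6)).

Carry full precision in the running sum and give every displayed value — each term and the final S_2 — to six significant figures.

The integral term ∫_6^35 1/x^3 dx = 0.0134807.
Boundary: ½(f(6) + f(35)) = ½(0.00462963 + 2.33236e-05) = 0.00232648.
Integral + boundary = 0.0158072.
Order-1 term: 1/12 · (-1.99917e-06 − (-0.00231481)) = 0.000192735.
Partial sum through k=1: 0.0159999.
Order-2 term: −1/720 · (-3.26395e-08 − (-0.00128601)) = -1.78608e-06.

S_2 ≈ 0.0159982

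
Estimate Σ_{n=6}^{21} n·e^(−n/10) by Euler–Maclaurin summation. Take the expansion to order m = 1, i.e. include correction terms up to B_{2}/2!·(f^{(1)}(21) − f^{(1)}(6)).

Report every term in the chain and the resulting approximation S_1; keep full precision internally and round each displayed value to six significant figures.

∫_6^21 x·e^(−x/10) dx evaluates to 49.8484.
Boundary: ½(f(6) + f(21)) = ½(3.29287 + 2.57158) = 2.93223.
So far: 52.7806.
Correction k=1: B_{2}/2! · (f^{(1)}(21) − f^{(1)}(6)) = 1/12 · (-0.134702 − 0.219525) = -0.0295189.

S_1 ≈ 52.7511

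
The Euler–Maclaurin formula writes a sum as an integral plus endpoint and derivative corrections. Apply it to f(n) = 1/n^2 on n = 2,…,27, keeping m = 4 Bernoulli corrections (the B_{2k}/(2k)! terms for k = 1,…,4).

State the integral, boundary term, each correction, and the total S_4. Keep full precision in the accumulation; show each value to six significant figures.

S_4 ≈ 0.608553

∫_2^27 1/x^2 dx evaluates to 0.462963.
½[f(2) + f(27)] = ½[0.250000 + 0.00137174] = 0.125686.
Running total after boundary: 0.588649.
k=1: B_{2}/(2)! × [f^{(1)}(27) − f^{(1)}(2)] = 1/12 × (-0.000101611 − (-0.250000)) = 0.0208249.
Running total after k=1: 0.609474.
k=2: B_{4}/(4)! × [f^{(3)}(27) − f^{(3)}(2)] = −1/720 × (-1.67260e-06 − (-0.750000)) = -0.00104166.
Running total after k=2: 0.608432.
k=3: B_{6}/(6)! × [f^{(5)}(27) − f^{(5)}(2)] = 1/30240 × (-6.88313e-08 − (-5.62500)) = 0.000186012.
Running total after k=3: 0.608618.
k=4: B_{8}/(8)! × [f^{(7)}(27) − f^{(7)}(2)] = −1/1209600 × (-5.28745e-09 − (-78.7500)) = -6.51042e-05.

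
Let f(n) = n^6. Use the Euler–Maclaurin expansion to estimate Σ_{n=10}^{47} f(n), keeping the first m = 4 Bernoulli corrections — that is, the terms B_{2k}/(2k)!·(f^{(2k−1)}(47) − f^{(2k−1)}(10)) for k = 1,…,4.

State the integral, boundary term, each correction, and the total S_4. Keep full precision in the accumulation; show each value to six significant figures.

Integral: ∫_10^47 x^6 dx = 7.23733e+10.
Boundary: ½(f(10) + f(47)) = ½(1.00000e+06 + 1.07792e+10) = 5.39011e+09.
Running total after boundary: 7.77634e+10.
Order-1 term: 1/12 · (1.37607e+09 − 600000) = 1.14623e+08.
Partial sum through k=1: 7.78780e+10.
Order-2 term: −1/720 · (1.24588e+07 − 120000) = -17137.2.
Partial sum through k=2: 7.78780e+10.
Order-3 term: 1/30240 · (33840.0 − 7200.00) = 0.880952.
Partial sum through k=3: 7.78780e+10.
Order-4 term: −1/1209600 · (0.00000 − 0.00000) = 0.00000.

S_4 ≈ 7.78780e+10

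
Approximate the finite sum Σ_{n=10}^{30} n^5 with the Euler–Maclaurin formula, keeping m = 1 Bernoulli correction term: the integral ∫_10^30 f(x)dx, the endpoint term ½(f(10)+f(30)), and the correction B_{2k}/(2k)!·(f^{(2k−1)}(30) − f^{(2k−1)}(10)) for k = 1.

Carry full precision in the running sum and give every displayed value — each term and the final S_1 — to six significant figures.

The integral term ∫_10^30 x^5 dx = 1.21333e+08.
Endpoint term: (f(10) + f(30))/2 = (100000 + 2.43000e+07)/2 = 1.22000e+07.
Running total after boundary: 1.33533e+08.
k=1: B_{2}/(2)! × [f^{(1)}(30) − f^{(1)}(10)] = 1/12 × (4.05000e+06 − 50000.0) = 333333.

S_1 ≈ 1.33867e+08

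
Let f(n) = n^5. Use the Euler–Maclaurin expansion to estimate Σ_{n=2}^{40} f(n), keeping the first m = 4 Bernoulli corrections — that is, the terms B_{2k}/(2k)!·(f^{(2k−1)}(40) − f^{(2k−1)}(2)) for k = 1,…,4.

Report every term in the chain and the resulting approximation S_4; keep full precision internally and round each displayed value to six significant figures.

The integral term ∫_2^40 x^5 dx = 6.82667e+08.
½[f(2) + f(40)] = ½[32.0000 + 1.02400e+08] = 5.12000e+07.
Running total after boundary: 7.33867e+08.
Order-1 term: 1/12 · (1.28000e+07 − 80.0000) = 1.06666e+06.
Partial sum through k=1: 7.34933e+08.
Order-2 term: −1/720 · (96000.0 − 240.000) = -133.000.
Partial sum through k=2: 7.34933e+08.
Order-3 term: 1/30240 · (120.000 − 120.000) = 0.00000.
Partial sum through k=3: 7.34933e+08.
Order-4 term: −1/1209600 · (0.00000 − 0.00000) = 0.00000.

S_4 ≈ 7.34933e+08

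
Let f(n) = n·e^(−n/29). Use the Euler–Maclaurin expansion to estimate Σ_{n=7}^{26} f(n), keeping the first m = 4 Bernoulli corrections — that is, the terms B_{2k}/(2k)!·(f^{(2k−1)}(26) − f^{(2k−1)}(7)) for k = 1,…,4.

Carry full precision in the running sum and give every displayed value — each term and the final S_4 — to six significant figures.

∫_7^26 x·e^(−x/29) dx evaluates to 169.389.
Endpoint term: (f(7) + f(26))/2 = (5.49881 + 10.6073)/2 = 8.05307.
Running total after boundary: 177.442.
k=1: B_{2}/(2)! × [f^{(1)}(26) − f^{(1)}(7)] = 1/12 × (0.0422042 − 0.595930) = -0.0461438.
Running total after k=1: 177.396.
k=2: B_{4}/(4)! × [f^{(3)}(26) − f^{(3)}(7)] = −1/720 × (0.00102040 − 0.00257671) = 2.16155e-06.
Running total after k=2: 177.396.
k=3: B_{6}/(6)! × [f^{(5)}(26) − f^{(5)}(7)] = 1/30240 × (2.36695e-06 − 5.28518e-06) = -9.65021e-11.
Running total after k=3: 177.396.
k=4: B_{8}/(8)! × [f^{(7)}(26) − f^{(7)}(7)] = −1/1209600 × (4.18620e-09 − 8.92566e-09) = 3.91821e-15.

S_4 ≈ 177.396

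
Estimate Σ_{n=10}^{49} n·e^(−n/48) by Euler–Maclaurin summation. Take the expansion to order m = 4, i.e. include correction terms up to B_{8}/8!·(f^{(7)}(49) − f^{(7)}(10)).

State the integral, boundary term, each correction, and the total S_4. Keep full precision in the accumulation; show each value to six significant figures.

S_4 ≈ 595.732

∫_10^49 x·e^(−x/48) dx evaluates to 582.899.
½[f(10) + f(49)] = ½[8.11936 + 17.6544] = 12.8869.
Running total after boundary: 595.786.
k=1: B_{2}/(2)! × [f^{(1)}(49) − f^{(1)}(10)] = 1/12 × (-0.00750614 − 0.642783) = -0.0541908.
Partial sum through k=1: 595.732.
k=2: B_{4}/(4)! × [f^{(3)}(49) − f^{(3)}(10)] = −1/720 × (0.000309498 − 0.000983792) = 9.36519e-07.
Partial sum through k=2: 595.732.
k=3: B_{6}/(6)! × [f^{(5)}(49) − f^{(5)}(10)] = 1/30240 × (2.70075e-07 − 7.32898e-07) = -1.53050e-11.
Partial sum through k=3: 595.732.
k=4: B_{8}/(8)! × [f^{(7)}(49) − f^{(7)}(10)] = −1/1209600 × (1.76137e-10 − 4.50870e-10) = 2.27127e-16.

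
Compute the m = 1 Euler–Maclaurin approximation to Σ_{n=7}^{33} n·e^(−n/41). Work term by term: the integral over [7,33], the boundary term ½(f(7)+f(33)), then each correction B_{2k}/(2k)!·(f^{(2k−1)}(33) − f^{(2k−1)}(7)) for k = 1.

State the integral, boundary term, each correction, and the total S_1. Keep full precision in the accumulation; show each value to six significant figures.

S_1 ≈ 312.765

∫_7^33 x·e^(−x/41) dx evaluates to 302.488.
Endpoint term: (f(7) + f(33))/2 = (5.90133 + 14.7557)/2 = 10.3285.
So far: 312.816.
Correction k=1: B_{2}/2! · (f^{(1)}(33) − f^{(1)}(7)) = 1/12 · (0.0872473 − 0.699113) = -0.0509888.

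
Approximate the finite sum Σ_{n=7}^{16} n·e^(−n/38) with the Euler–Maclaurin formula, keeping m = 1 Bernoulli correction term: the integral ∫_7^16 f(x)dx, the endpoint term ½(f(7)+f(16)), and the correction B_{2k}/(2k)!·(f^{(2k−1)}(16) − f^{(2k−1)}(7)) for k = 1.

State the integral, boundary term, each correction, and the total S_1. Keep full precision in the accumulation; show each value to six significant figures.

The integral term ∫_7^16 x·e^(−x/38) dx = 75.4692.
Endpoint term: (f(7) + f(16))/2 = (5.82232 + 10.5017)/2 = 8.16201.
So far: 83.6312.
k=1: B_{2}/(2)! × [f^{(1)}(16) − f^{(1)}(7)] = 1/12 × (0.379995 − 0.678542) = -0.0248789.

S_1 ≈ 83.6063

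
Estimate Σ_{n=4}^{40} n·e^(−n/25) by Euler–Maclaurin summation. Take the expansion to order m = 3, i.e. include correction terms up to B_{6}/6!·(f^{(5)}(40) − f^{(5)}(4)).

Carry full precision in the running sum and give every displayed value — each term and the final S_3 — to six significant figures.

S_3 ≈ 295.395

Integral: ∫_4^40 x·e^(−x/25) dx = 289.722.
½[f(4) + f(40)] = ½[3.40858 + 8.07586] = 5.74222.
Integral + boundary = 295.465.
Correction k=1: B_{2}/2! · (f^{(1)}(40) − f^{(1)}(4)) = 1/12 · (-0.121138 − 0.715801) = -0.0697449.
Partial sum through k=1: 295.395.
Correction k=2: B_{4}/4! · (f^{(3)}(40) − f^{(3)}(4)) = −1/720 · (0.000452248 − 0.00387214) = 4.74985e-06.
Partial sum through k=2: 295.395.
Correction k=3: B_{6}/6! · (f^{(5)}(40) − f^{(5)}(4)) = 1/30240 · (1.75731e-06 − 1.05584e-05) = -2.91042e-10.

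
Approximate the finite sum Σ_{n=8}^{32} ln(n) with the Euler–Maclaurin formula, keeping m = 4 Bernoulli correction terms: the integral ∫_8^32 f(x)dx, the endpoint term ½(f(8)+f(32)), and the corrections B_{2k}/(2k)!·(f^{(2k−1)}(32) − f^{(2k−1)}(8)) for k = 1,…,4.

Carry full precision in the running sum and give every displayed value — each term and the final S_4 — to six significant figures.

S_4 ≈ 73.0328

Integral: ∫_8^32 ln(x) dx = 70.2680.
Boundary: ½(f(8) + f(32)) = ½(2.07944 + 3.46574) = 2.77259.
So far: 73.0406.
Correction k=1: B_{2}/2! · (f^{(1)}(32) − f^{(1)}(8)) = 1/12 · (0.0312500 − 0.125000) = -0.00781250.
Running total after k=1: 73.0328.
Correction k=2: B_{4}/4! · (f^{(3)}(32) − f^{(3)}(8)) = −1/720 · (6.10352e-05 − 0.00390625) = 5.34058e-06.
Running total after k=2: 73.0328.
Correction k=3: B_{6}/6! · (f^{(5)}(32) − f^{(5)}(8)) = 1/30240 · (7.15256e-07 − 0.000732422) = -2.41966e-08.
Running total after k=3: 73.0328.
Correction k=4: B_{8}/8! · (f^{(7)}(32) − f^{(7)}(8)) = −1/1209600 · (2.09548e-08 − 0.000343323) = 2.83814e-10.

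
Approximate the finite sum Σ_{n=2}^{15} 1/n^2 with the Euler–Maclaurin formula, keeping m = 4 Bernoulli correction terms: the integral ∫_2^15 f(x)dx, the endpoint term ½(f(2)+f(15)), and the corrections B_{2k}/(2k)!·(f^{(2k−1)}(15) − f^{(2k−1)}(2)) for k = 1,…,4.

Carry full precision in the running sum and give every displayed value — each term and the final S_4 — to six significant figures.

The integral term ∫_2^15 1/x^2 dx = 0.433333.
Boundary: ½(f(2) + f(15)) = ½(0.250000 + 0.00444444) = 0.127222.
So far: 0.560556.
k=1: B_{2}/(2)! × [f^{(1)}(15) − f^{(1)}(2)] = 1/12 × (-0.000592593 − (-0.250000)) = 0.0207840.
After k=1: 0.581340.
k=2: B_{4}/(4)! × [f^{(3)}(15) − f^{(3)}(2)] = −1/720 × (-3.16049e-05 − (-0.750000)) = -0.00104162.
After k=2: 0.580298.
k=3: B_{6}/(6)! × [f^{(5)}(15) − f^{(5)}(2)] = 1/30240 × (-4.21399e-06 − (-5.62500)) = 0.000186012.
After k=3: 0.580484.
k=4: B_{8}/(8)! × [f^{(7)}(15) − f^{(7)}(2)] = −1/1209600 × (-1.04882e-06 − (-78.7500)) = -6.51042e-05.

S_4 ≈ 0.580419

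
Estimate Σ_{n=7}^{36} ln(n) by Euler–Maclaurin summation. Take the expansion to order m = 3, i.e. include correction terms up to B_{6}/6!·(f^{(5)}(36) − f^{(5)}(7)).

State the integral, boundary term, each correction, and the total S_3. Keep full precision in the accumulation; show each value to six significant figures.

S_3 ≈ 89.1404

Integral: ∫_7^36 ln(x) dx = 86.3853.
½[f(7) + f(36)] = ½[1.94591 + 3.58352] = 2.76471.
So far: 89.1500.
k=1: B_{2}/(2)! × [f^{(1)}(36) − f^{(1)}(7)] = 1/12 × (0.0277778 − 0.142857) = -0.00958995.
Running total after k=1: 89.1404.
k=2: B_{4}/(4)! × [f^{(3)}(36) − f^{(3)}(7)] = −1/720 × (4.28669e-05 − 0.00583090) = 8.03894e-06.
Running total after k=2: 89.1404.
k=3: B_{6}/(6)! × [f^{(5)}(36) − f^{(5)}(7)] = 1/30240 × (3.96916e-07 − 0.00142798) = -4.72083e-08.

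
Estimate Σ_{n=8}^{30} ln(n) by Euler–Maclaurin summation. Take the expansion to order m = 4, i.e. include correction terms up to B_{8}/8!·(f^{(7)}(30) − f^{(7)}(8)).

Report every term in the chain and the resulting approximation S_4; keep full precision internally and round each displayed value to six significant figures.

The integral term ∫_8^30 ln(x) dx = 63.4004.
½[f(8) + f(30)] = ½[2.07944 + 3.40120] = 2.74032.
So far: 66.1407.
Order-1 term: 1/12 · (0.0333333 − 0.125000) = -0.00763889.
Running total after k=1: 66.1331.
Order-2 term: −1/720 · (7.40741e-05 − 0.00390625) = 5.32247e-06.
Running total after k=2: 66.1331.
Order-3 term: 1/30240 · (9.87654e-07 − 0.000732422) = -2.41876e-08.
Running total after k=3: 66.1331.
Order-4 term: −1/1209600 · (3.29218e-08 − 0.000343323) = 2.83804e-10.

S_4 ≈ 66.1331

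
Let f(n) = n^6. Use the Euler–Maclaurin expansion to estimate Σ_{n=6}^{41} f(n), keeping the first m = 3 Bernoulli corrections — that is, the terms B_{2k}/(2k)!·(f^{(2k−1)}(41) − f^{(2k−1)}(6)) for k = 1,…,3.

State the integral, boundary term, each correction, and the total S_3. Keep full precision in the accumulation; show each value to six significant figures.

∫_6^41 x^6 dx evaluates to 2.78220e+10.
Boundary: ½(f(6) + f(41)) = ½(46656.0 + 4.75010e+09) = 2.37508e+09.
So far: 3.01971e+10.
k=1: B_{2}/(2)! × [f^{(1)}(41) − f^{(1)}(6)] = 1/12 × (6.95137e+08 − 46656.0) = 5.79242e+07.
Partial sum through k=1: 3.02550e+10.
k=2: B_{4}/(4)! × [f^{(3)}(41) − f^{(3)}(6)] = −1/720 × (8.27052e+06 − 25920.0) = -11450.8.
Partial sum through k=2: 3.02550e+10.
k=3: B_{6}/(6)! × [f^{(5)}(41) − f^{(5)}(6)] = 1/30240 × (29520.0 − 4320.00) = 0.833333.

S_3 ≈ 3.02550e+10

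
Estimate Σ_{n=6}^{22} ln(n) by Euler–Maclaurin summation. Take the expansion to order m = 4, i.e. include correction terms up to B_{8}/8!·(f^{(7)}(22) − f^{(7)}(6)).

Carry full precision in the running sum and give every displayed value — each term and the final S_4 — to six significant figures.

S_4 ≈ 43.6837

Integral: ∫_6^22 ln(x) dx = 41.2524.
Boundary: ½(f(6) + f(22)) = ½(1.79176 + 3.09104) = 2.44140.
Running total after boundary: 43.6938.
Order-1 term: 1/12 · (0.0454545 − 0.166667) = -0.0101010.
Running total after k=1: 43.6837.
Order-2 term: −1/720 · (0.000187829 − 0.00925926) = 1.25992e-05.
Running total after k=2: 43.6837.
Order-3 term: 1/30240 · (4.65691e-06 − 0.00308642) = -1.01910e-07.
Running total after k=3: 43.6837.
Order-4 term: −1/1209600 · (2.88651e-07 − 0.00257202) = 2.12610e-09.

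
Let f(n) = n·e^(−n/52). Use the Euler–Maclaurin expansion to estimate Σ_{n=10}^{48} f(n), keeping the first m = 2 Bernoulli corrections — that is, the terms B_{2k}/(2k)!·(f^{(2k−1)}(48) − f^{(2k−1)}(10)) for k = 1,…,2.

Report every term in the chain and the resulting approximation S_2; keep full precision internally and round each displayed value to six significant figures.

S_2 ≈ 607.646

∫_10^48 x·e^(−x/52) dx evaluates to 594.038.
Endpoint term: (f(10) + f(48))/2 = (8.25053 + 19.0701)/2 = 13.6603.
Integral + boundary = 607.699.
k=1: B_{2}/(2)! × [f^{(1)}(48) − f^{(1)}(10)] = 1/12 × (0.0305611 − 0.666389) = -0.0529857.
Partial sum through k=1: 607.646.
k=2: B_{4}/(4)! × [f^{(3)}(48) − f^{(3)}(10)] = −1/720 × (0.000305159 − 0.000856692) = 7.66018e-07.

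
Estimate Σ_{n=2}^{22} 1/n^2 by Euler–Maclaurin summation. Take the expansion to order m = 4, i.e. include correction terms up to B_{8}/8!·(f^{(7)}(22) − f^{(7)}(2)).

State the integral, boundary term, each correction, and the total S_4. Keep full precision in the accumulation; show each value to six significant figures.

Integral: ∫_2^22 1/x^2 dx = 0.454545.
Endpoint term: (f(2) + f(22))/2 = (0.250000 + 0.00206612)/2 = 0.126033.
Running total after boundary: 0.580579.
Order-1 term: 1/12 · (-0.000187829 − (-0.250000)) = 0.0208177.
Running total after k=1: 0.601396.
Order-2 term: −1/720 · (-4.65691e-06 − (-0.750000)) = -0.00104166.
Running total after k=2: 0.600355.
Order-3 term: 1/30240 · (-2.88651e-07 − (-5.62500)) = 0.000186012.
Running total after k=3: 0.600541.
Order-4 term: −1/1209600 · (-3.33977e-08 − (-78.7500)) = -6.51042e-05.

S_4 ≈ 0.600475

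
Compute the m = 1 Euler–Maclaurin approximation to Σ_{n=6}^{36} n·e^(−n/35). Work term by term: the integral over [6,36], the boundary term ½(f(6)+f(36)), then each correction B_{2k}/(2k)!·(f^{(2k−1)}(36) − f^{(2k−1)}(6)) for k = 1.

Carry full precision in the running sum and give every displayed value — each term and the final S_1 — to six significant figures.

S_1 ≈ 329.404

The integral term ∫_6^36 x·e^(−x/35) dx = 320.500.
Boundary: ½(f(6) + f(36)) = ½(5.05476 + 12.8706) = 8.96269.
Integral + boundary = 329.463.
Correction k=1: B_{2}/2! · (f^{(1)}(36) − f^{(1)}(6)) = 1/12 · (-0.0102148 − 0.698039) = -0.0590211.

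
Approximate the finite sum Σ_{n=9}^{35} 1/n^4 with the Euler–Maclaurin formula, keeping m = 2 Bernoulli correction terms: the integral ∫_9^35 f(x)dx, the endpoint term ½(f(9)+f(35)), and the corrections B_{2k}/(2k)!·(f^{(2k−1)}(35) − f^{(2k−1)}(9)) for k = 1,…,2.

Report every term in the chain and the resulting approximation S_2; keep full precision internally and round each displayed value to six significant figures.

S_2 ≈ 0.000531618

The integral term ∫_9^35 1/x^4 dx = 0.000449473.
½[f(9) + f(35)] = ½[0.000152416 + 6.66389e-07] = 7.65411e-05.
Running total after boundary: 0.000526014.
Order-1 term: 1/12 · (-7.61587e-08 − (-6.77404e-05)) = 5.63868e-06.
Partial sum through k=1: 0.000531653.
Order-2 term: −1/720 · (-1.86511e-09 − (-2.50890e-05)) = -3.48433e-08.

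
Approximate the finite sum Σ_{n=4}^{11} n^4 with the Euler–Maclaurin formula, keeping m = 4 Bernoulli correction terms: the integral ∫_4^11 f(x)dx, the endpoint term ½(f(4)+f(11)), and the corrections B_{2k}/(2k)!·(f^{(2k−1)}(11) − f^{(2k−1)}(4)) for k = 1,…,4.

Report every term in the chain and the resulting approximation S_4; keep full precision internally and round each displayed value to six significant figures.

The integral term ∫_4^11 x^4 dx = 32005.4.
Endpoint term: (f(4) + f(11))/2 = (256.000 + 14641.0)/2 = 7448.50.
Integral + boundary = 39453.9.
Correction k=1: B_{2}/2! · (f^{(1)}(11) − f^{(1)}(4)) = 1/12 · (5324.00 − 256.000) = 422.333.
After k=1: 39876.2.
Correction k=2: B_{4}/4! · (f^{(3)}(11) − f^{(3)}(4)) = −1/720 · (264.000 − 96.0000) = -0.233333.
After k=2: 39876.0.
Correction k=3: B_{6}/6! · (f^{(5)}(11) − f^{(5)}(4)) = 1/30240 · (0.00000 − 0.00000) = 0.00000.
After k=3: 39876.0.
Correction k=4: B_{8}/8! · (f^{(7)}(11) − f^{(7)}(4)) = −1/1209600 · (0.00000 − 0.00000) = 0.00000.

S_4 ≈ 39876.0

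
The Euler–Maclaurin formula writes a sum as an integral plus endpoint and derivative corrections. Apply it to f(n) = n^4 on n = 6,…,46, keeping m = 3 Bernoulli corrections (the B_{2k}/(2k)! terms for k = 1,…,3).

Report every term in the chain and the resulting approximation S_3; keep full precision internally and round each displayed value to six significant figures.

The integral term ∫_6^46 x^4 dx = 4.11910e+07.
Endpoint term: (f(6) + f(46))/2 = (1296.00 + 4.47746e+06)/2 = 2.23938e+06.
Integral + boundary = 4.34304e+07.
Correction k=1: B_{2}/2! · (f^{(1)}(46) − f^{(1)}(6)) = 1/12 · (389344 − 864.000) = 32373.3.
Running total after k=1: 4.34628e+07.
Correction k=2: B_{4}/4! · (f^{(3)}(46) − f^{(3)}(6)) = −1/720 · (1104.00 − 144.000) = -1.33333.
Running total after k=2: 4.34628e+07.
Correction k=3: B_{6}/6! · (f^{(5)}(46) − f^{(5)}(6)) = 1/30240 · (0.00000 − 0.00000) = 0.00000.

S_3 ≈ 4.34628e+07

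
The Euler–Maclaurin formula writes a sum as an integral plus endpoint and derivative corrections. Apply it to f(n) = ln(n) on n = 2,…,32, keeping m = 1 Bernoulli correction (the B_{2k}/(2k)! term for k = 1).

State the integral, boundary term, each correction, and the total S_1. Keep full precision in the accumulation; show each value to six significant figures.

The integral term ∫_2^32 ln(x) dx = 79.5173.
½[f(2) + f(32)] = ½[0.693147 + 3.46574] = 2.07944.
So far: 81.5967.
Correction k=1: B_{2}/2! · (f^{(1)}(32) − f^{(1)}(2)) = 1/12 · (0.0312500 − 0.500000) = -0.0390625.

S_1 ≈ 81.5576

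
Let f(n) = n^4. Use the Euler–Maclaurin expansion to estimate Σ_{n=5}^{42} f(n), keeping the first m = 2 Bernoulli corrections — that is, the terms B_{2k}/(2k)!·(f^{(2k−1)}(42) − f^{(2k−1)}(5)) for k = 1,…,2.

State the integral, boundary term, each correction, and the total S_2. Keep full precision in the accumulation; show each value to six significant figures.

S_2 ≈ 2.77184e+07

∫_5^42 x^4 dx evaluates to 2.61376e+07.
Boundary: ½(f(5) + f(42)) = ½(625.000 + 3.11170e+06) = 1.55616e+06.
Running total after boundary: 2.76938e+07.
Order-1 term: 1/12 · (296352 − 500.000) = 24654.3.
Running total after k=1: 2.77184e+07.
Order-2 term: −1/720 · (1008.00 − 120.000) = -1.23333.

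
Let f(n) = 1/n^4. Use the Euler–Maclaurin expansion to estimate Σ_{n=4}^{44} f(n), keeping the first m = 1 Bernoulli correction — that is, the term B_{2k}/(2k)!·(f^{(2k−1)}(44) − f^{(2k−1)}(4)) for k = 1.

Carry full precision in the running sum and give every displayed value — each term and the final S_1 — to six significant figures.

Integral: ∫_4^44 1/x^4 dx = 0.00520442.
½[f(4) + f(44)] = ½[0.00390625 + 2.66802e-07] = 0.00195326.
Running total after boundary: 0.00715768.
Order-1 term: 1/12 · (-2.42547e-08 − (-0.00390625)) = 0.000325519.

S_1 ≈ 0.00748320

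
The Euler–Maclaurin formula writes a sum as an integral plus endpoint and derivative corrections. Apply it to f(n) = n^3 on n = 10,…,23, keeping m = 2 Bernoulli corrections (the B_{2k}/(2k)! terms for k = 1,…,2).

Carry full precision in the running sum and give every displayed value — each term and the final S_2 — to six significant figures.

S_2 ≈ 74151.0

The integral term ∫_10^23 x^3 dx = 67460.2.
½[f(10) + f(23)] = ½[1000.00 + 12167.0] = 6583.50.
Integral + boundary = 74043.8.
Order-1 term: 1/12 · (1587.00 − 300.000) = 107.250.
Partial sum through k=1: 74151.0.
Order-2 term: −1/720 · (6.00000 − 6.00000) = 0.00000.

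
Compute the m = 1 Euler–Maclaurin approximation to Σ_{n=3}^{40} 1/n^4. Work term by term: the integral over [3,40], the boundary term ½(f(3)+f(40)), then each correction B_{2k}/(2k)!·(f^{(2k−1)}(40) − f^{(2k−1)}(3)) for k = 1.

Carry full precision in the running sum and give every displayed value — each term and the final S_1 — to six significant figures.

Integral: ∫_3^40 1/x^4 dx = 0.0123405.
Endpoint term: (f(3) + f(40))/2 = (0.0123457 + 3.90625e-07)/2 = 0.00617303.
Running total after boundary: 0.0185135.
Correction k=1: B_{2}/2! · (f^{(1)}(40) − f^{(1)}(3)) = 1/12 · (-3.90625e-08 − (-0.0164609)) = 0.00137174.

S_1 ≈ 0.0198852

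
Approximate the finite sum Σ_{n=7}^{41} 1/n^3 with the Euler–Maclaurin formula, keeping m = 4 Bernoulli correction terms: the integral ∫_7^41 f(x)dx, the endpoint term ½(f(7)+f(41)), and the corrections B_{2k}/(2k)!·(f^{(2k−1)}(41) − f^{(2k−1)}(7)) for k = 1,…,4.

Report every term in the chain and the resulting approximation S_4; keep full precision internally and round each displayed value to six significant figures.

∫_7^41 1/x^3 dx evaluates to 0.00990664.
Endpoint term: (f(7) + f(41))/2 = (0.00291545 + 1.45094e-05)/2 = 0.00146498.
So far: 0.0113716.
Correction k=1: B_{2}/2! · (f^{(1)}(41) − f^{(1)}(7)) = 1/12 · (-1.06166e-06 − (-0.00124948)) = 0.000104035.
Running total after k=1: 0.0114757.
Correction k=2: B_{4}/4! · (f^{(3)}(41) − f^{(3)}(7)) = −1/720 · (-1.26313e-08 − (-0.000509992)) = -7.08304e-07.
Running total after k=2: 0.0114749.
Correction k=3: B_{6}/6! · (f^{(5)}(41) − f^{(5)}(7)) = 1/30240 · (-3.15595e-10 − (-0.000437136)) = 1.44555e-08.
Running total after k=3: 0.0114750.
Correction k=4: B_{8}/8! · (f^{(7)}(41) − f^{(7)}(7)) = −1/1209600 · (-1.35174e-11 − (-0.000642322)) = -5.31020e-10.

S_4 ≈ 0.0114750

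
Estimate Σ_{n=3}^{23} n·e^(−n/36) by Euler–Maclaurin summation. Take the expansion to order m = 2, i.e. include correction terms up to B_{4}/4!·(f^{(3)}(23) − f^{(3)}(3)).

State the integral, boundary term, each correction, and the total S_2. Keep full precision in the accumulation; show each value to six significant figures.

S_2 ≈ 177.924

∫_3^23 x·e^(−x/36) dx evaluates to 170.528.
Boundary: ½(f(3) + f(23)) = ½(2.76013 + 12.1412) = 7.45067.
Integral + boundary = 177.979.
Correction k=1: B_{2}/2! · (f^{(1)}(23) − f^{(1)}(3)) = 1/12 · (0.190623 − 0.843374) = -0.0543959.
After k=1: 177.924.
Correction k=2: B_{4}/4! · (f^{(3)}(23) − f^{(3)}(3)) = −1/720 · (0.000961713 − 0.00207057) = 1.54008e-06.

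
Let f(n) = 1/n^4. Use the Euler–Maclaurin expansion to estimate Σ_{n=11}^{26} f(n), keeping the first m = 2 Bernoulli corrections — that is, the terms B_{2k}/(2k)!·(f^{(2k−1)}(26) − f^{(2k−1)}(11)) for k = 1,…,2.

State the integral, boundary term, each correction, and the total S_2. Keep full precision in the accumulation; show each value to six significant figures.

Integral: ∫_11^26 1/x^4 dx = 0.000231473.
½[f(11) + f(26)] = ½[6.83013e-05 + 2.18830e-06] = 3.52448e-05.
Running total after boundary: 0.000266718.
k=1: B_{2}/(2)! × [f^{(1)}(26) − f^{(1)}(11)] = 1/12 × (-3.36661e-07 − (-2.48369e-05)) = 2.04168e-06.
Running total after k=1: 0.000268760.
k=2: B_{4}/(4)! × [f^{(3)}(26) − f^{(3)}(11)] = −1/720 × (-1.49406e-08 − (-6.15790e-06)) = -8.53188e-09.

S_2 ≈ 0.000268751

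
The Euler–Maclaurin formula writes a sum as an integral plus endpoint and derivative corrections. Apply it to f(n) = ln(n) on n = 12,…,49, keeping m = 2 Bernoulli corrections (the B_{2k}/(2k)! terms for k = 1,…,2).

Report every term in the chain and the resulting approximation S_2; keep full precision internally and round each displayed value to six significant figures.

S_2 ≈ 127.063

∫_12^49 ln(x) dx evaluates to 123.880.
½[f(12) + f(49)] = ½[2.48491 + 3.89182] = 3.18836.
So far: 127.069.
k=1: B_{2}/(2)! × [f^{(1)}(49) − f^{(1)}(12)] = 1/12 × (0.0204082 − 0.0833333) = -0.00524376.
Running total after k=1: 127.063.
k=2: B_{4}/(4)! × [f^{(3)}(49) − f^{(3)}(12)] = −1/720 × (1.69997e-05 − 0.00115741) = 1.58390e-06.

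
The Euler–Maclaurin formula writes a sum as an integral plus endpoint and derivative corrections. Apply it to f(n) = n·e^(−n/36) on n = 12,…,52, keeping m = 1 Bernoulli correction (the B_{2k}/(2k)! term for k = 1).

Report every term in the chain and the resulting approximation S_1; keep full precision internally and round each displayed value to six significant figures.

S_1 ≈ 501.291

Integral: ∫_12^52 x·e^(−x/36) dx = 490.908.
Boundary: ½(f(12) + f(52)) = ½(8.59838 + 12.2656) = 10.4320.
So far: 501.339.
Correction k=1: B_{2}/2! · (f^{(1)}(52) − f^{(1)}(12)) = 1/12 · (-0.104834 − 0.477688) = -0.0485435.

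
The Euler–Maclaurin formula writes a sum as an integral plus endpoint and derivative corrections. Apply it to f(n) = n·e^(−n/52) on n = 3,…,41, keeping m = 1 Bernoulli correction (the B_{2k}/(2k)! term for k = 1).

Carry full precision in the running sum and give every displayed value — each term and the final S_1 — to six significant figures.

S_1 ≈ 512.165

The integral term ∫_3^41 x·e^(−x/52) dx = 501.497.
Endpoint term: (f(3) + f(41))/2 = (2.83182 + 18.6363)/2 = 10.7341.
Integral + boundary = 512.231.
k=1: B_{2}/(2)! × [f^{(1)}(41) − f^{(1)}(3)] = 1/12 × (0.0961534 − 0.889482) = -0.0661107.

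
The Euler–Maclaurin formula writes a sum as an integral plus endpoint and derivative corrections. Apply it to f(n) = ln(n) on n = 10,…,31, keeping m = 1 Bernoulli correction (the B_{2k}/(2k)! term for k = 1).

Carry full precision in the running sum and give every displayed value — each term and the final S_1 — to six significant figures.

The integral term ∫_10^31 ln(x) dx = 62.4278.
Boundary: ½(f(10) + f(31)) = ½(2.30259 + 3.43399) = 2.86829.
Running total after boundary: 65.2960.
Order-1 term: 1/12 · (0.0322581 − 0.100000) = -0.00564516.

S_1 ≈ 65.2904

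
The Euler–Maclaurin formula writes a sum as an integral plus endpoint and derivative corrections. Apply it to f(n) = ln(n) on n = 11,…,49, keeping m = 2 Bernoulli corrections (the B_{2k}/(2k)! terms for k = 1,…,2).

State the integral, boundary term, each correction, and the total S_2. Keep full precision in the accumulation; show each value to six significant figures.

S_2 ≈ 129.461

The integral term ∫_11^49 ln(x) dx = 126.322.
½[f(11) + f(49)] = ½[2.39790 + 3.89182] = 3.14486.
Running total after boundary: 129.467.
Order-1 term: 1/12 · (0.0204082 − 0.0909091) = -0.00587508.
Partial sum through k=1: 129.461.
Order-2 term: −1/720 · (1.69997e-05 − 0.00150263) = 2.06337e-06.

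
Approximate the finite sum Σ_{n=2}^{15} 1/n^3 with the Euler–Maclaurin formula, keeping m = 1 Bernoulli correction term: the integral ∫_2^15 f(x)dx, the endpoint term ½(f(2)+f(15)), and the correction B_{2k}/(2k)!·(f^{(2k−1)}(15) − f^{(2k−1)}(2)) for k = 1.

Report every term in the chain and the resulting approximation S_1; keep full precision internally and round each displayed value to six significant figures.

The integral term ∫_2^15 1/x^3 dx = 0.122778.
Endpoint term: (f(2) + f(15))/2 = (0.125000 + 0.000296296)/2 = 0.0626481.
So far: 0.185426.
Correction k=1: B_{2}/2! · (f^{(1)}(15) − f^{(1)}(2)) = 1/12 · (-5.92593e-05 − (-0.187500)) = 0.0156201.

S_1 ≈ 0.201046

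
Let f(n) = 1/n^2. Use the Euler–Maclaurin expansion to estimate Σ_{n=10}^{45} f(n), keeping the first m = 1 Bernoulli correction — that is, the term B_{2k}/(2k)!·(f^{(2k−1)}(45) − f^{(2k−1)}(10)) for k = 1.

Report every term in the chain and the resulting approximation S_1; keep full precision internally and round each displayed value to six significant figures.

The integral term ∫_10^45 1/x^2 dx = 0.0777778.
½[f(10) + f(45)] = ½[0.0100000 + 0.000493827] = 0.00524691.
So far: 0.0830247.
Correction k=1: B_{2}/2! · (f^{(1)}(45) − f^{(1)}(10)) = 1/12 · (-2.19479e-05 − (-0.00200000)) = 0.000164838.

S_1 ≈ 0.0831895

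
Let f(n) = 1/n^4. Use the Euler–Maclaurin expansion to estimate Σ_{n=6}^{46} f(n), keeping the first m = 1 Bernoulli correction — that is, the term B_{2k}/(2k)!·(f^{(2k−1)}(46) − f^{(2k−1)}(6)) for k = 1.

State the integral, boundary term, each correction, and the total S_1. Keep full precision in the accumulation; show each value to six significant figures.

The integral term ∫_6^46 1/x^4 dx = 0.00153979.
Endpoint term: (f(6) + f(46))/2 = (0.000771605 + 2.23341e-07)/2 = 0.000385914.
Integral + boundary = 0.00192570.
Correction k=1: B_{2}/2! · (f^{(1)}(46) − f^{(1)}(6)) = 1/12 · (-1.94210e-08 − (-0.000514403)) = 4.28653e-05.

S_1 ≈ 0.00196856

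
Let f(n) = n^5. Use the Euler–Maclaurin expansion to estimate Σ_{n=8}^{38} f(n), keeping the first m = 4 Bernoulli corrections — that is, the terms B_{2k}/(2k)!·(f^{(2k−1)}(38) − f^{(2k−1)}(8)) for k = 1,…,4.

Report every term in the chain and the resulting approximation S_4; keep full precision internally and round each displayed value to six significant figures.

S_4 ≈ 5.42280e+08

Integral: ∫_8^38 x^5 dx = 5.01779e+08.
Endpoint term: (f(8) + f(38))/2 = (32768.0 + 7.92352e+07)/2 = 3.96340e+07.
Integral + boundary = 5.41413e+08.
k=1: B_{2}/(2)! × [f^{(1)}(38) − f^{(1)}(8)] = 1/12 × (1.04257e+07 − 20480.0) = 867100.
Partial sum through k=1: 5.42280e+08.
k=2: B_{4}/(4)! × [f^{(3)}(38) − f^{(3)}(8)] = −1/720 × (86640.0 − 3840.00) = -115.000.
Partial sum through k=2: 5.42280e+08.
k=3: B_{6}/(6)! × [f^{(5)}(38) − f^{(5)}(8)] = 1/30240 × (120.000 − 120.000) = 0.00000.
Partial sum through k=3: 5.42280e+08.
k=4: B_{8}/(8)! × [f^{(7)}(38) − f^{(7)}(8)] = −1/1209600 × (0.00000 − 0.00000) = 0.00000.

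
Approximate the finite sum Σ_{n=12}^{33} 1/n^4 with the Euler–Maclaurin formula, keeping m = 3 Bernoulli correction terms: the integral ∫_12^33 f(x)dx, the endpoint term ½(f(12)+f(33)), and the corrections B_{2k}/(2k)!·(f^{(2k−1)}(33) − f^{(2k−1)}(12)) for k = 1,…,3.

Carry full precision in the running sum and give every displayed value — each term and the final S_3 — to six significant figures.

S_3 ≈ 0.000209486

Integral: ∫_12^33 1/x^4 dx = 0.000183626.
½[f(12) + f(33)] = ½[4.82253e-05 + 8.43226e-07] = 2.45343e-05.
So far: 0.000208160.
Correction k=1: B_{2}/2! · (f^{(1)}(33) − f^{(1)}(12)) = 1/12 · (-1.02209e-07 − (-1.60751e-05)) = 1.33107e-06.
Partial sum through k=1: 0.000209491.
Correction k=2: B_{4}/4! · (f^{(3)}(33) − f^{(3)}(12)) = −1/720 · (-2.81568e-09 − (-3.34898e-06)) = -4.64745e-09.
Partial sum through k=2: 0.000209486.
Correction k=3: B_{6}/6! · (f^{(5)}(33) − f^{(5)}(12)) = 1/30240 · (-1.44792e-10 − (-1.30238e-06)) = 4.30634e-11.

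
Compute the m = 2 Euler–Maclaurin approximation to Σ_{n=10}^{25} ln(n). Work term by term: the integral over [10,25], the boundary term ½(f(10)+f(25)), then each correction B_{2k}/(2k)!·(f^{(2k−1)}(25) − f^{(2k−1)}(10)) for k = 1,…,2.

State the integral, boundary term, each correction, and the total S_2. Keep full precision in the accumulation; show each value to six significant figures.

S_2 ≈ 45.2018

The integral term ∫_10^25 ln(x) dx = 42.4460.
½[f(10) + f(25)] = ½[2.30259 + 3.21888] = 2.76073.
Running total after boundary: 45.2068.
k=1: B_{2}/(2)! × [f^{(1)}(25) − f^{(1)}(10)] = 1/12 × (0.0400000 − 0.100000) = -0.00500000.
Running total after k=1: 45.2018.
k=2: B_{4}/(4)! × [f^{(3)}(25) − f^{(3)}(10)] = −1/720 × (0.000128000 − 0.00200000) = 2.60000e-06.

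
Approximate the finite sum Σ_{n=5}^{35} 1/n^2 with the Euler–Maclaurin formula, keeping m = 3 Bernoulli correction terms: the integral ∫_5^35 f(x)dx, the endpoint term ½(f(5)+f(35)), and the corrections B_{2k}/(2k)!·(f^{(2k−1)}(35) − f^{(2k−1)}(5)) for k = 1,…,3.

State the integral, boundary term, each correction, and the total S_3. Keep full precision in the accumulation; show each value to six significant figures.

Integral: ∫_5^35 1/x^2 dx = 0.171429.
Boundary: ½(f(5) + f(35)) = ½(0.0400000 + 0.000816327) = 0.0204082.
Running total after boundary: 0.191837.
Order-1 term: 1/12 · (-4.66472e-05 − (-0.0160000)) = 0.00132945.
Partial sum through k=1: 0.193166.
Order-2 term: −1/720 · (-4.56952e-07 − (-0.00768000)) = -1.06660e-05.
Partial sum through k=2: 0.193156.
Order-3 term: 1/30240 · (-1.11907e-08 − (-0.00921600)) = 3.04762e-07.

S_3 ≈ 0.193156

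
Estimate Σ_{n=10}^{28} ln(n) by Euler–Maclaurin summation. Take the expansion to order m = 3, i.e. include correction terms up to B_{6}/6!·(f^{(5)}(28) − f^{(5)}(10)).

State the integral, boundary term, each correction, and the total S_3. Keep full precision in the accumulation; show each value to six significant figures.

S_3 ≈ 55.0879

The integral term ∫_10^28 ln(x) dx = 52.2759.
Endpoint term: (f(10) + f(28))/2 = (2.30259 + 3.33220)/2 = 2.81739.
Running total after boundary: 55.0933.
Correction k=1: B_{2}/2! · (f^{(1)}(28) − f^{(1)}(10)) = 1/12 · (0.0357143 − 0.100000) = -0.00535714.
After k=1: 55.0879.
Correction k=2: B_{4}/4! · (f^{(3)}(28) − f^{(3)}(10)) = −1/720 · (9.11079e-05 − 0.00200000) = 2.65124e-06.
After k=2: 55.0879.
Correction k=3: B_{6}/6! · (f^{(5)}(28) − f^{(5)}(10)) = 1/30240 · (1.39451e-06 − 0.000240000) = -7.89039e-09.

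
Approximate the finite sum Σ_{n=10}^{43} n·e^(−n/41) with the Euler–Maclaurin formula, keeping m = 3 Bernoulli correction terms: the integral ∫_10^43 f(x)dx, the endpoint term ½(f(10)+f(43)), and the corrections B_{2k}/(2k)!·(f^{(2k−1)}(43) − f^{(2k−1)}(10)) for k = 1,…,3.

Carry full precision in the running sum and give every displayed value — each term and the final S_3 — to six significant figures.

S_3 ≈ 443.176

∫_10^43 x·e^(−x/41) dx evaluates to 431.776.
½[f(10) + f(43)] = ½[7.83564 + 15.0657] = 11.4507.
So far: 443.227.
k=1: B_{2}/(2)! × [f^{(1)}(43) − f^{(1)}(10)] = 1/12 × (-0.0170910 − 0.592451) = -0.0507952.
After k=1: 443.176.
k=2: B_{4}/(4)! × [f^{(3)}(43) − f^{(3)}(10)] = −1/720 × (0.000406686 − 0.00128470) = 1.21946e-06.
After k=2: 443.176.
k=3: B_{6}/(6)! × [f^{(5)}(43) − f^{(5)}(10)] = 1/30240 × (4.89910e-07 − 1.31883e-06) = -2.74115e-11.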